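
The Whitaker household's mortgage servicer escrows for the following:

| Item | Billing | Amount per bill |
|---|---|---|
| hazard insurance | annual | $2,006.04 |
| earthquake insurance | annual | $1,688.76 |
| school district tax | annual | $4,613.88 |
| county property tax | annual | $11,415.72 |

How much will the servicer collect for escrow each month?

$1,643.70

Hazard insurance = $2,006.04 annually
Earthquake insurance = $1,688.76 annually
School district tax = $4,613.88 annually
County property tax = $11,415.72 annually
Total annual escrow = $2,006.04 + $1,688.76 + $4,613.88 + $11,415.72 = $19,724.40
Per month = $19,724.40 ÷ 12 = $1,643.70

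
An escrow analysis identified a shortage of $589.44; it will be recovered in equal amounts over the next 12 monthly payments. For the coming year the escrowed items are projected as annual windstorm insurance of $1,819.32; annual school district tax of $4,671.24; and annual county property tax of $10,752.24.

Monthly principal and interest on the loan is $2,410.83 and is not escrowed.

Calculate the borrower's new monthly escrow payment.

$1,486.02

Windstorm insurance: $1,819.32
School district tax: $4,671.24
County property tax: $10,752.24
Total annual escrow = $1,819.32 + $4,671.24 + $10,752.24 = $17,242.80
Base monthly escrow = $17,242.80 ÷ 12 = $1,436.90
Shortage per month = $589.44 ÷ 12 = $49.12
New monthly escrow = $1,436.90 + $49.12 = $1,486.02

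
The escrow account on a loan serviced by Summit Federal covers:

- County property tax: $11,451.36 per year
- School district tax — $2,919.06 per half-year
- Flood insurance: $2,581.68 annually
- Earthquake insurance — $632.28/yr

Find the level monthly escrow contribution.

County property tax: $11,451.36 annually
School district tax: $2,919.06 × 2 = $5,838.12 annually
Flood insurance: $2,581.68 annually
Earthquake insurance: $632.28 annually
Combined annual = $20,503.44
Monthly = $20,503.44 / 12 = $1,708.62

$1,708.62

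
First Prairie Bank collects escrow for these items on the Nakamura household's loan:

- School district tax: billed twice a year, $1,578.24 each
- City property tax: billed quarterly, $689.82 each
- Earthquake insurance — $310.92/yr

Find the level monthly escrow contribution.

$518.89

School district tax: $1,578.24 × 2 = $3,156.48 annually
City property tax: $689.82 × 4 = $2,759.28 annually
Earthquake insurance: $310.92 annually
Total annual escrow = $6,226.68
Base monthly escrow = $6,226.68 ÷ 12 = $518.89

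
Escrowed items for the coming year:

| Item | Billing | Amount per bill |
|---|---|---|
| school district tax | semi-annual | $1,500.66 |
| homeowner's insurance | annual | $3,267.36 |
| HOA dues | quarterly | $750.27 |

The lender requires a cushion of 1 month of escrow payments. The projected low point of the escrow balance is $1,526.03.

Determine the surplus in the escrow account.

School district tax = $1,500.66 × 2 = $3,001.32 per year
Homeowner's insurance = $3,267.36 per year
HOA dues = $750.27 × 4 = $3,001.08 per year
Total per year = $3,001.32 + $3,267.36 + $3,001.08 = $9,269.76
Monthly escrow = $9,269.76 / 12 = $772.48
Required reserve = 1 × $772.48 = $772.48
Excess over cushion: $1,526.03 − $772.48 = $753.55

$753.55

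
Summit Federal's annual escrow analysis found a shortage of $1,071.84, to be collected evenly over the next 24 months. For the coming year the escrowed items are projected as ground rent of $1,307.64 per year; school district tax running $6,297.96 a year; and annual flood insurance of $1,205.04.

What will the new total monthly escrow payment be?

$778.88

Ground rent: $1,307.64 annually
School district tax: $6,297.96 annually
Flood insurance: $1,205.04 annually
Total annual escrow = $1,307.64 + $6,297.96 + $1,205.04 = $8,810.64
Base monthly escrow = $8,810.64 ÷ 12 = $734.22
Shortage per month = $1,071.84 ÷ 24 = $44.66
New monthly escrow = $734.22 + $44.66 = $778.88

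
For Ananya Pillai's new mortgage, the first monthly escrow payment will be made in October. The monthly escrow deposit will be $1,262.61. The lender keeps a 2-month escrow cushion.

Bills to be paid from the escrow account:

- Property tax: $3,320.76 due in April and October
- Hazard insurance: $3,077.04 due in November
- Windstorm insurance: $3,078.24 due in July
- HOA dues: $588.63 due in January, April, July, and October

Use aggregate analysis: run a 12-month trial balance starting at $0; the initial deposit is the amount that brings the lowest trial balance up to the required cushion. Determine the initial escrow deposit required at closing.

$6,986.43

Cushion = 2 × $1,262.61 = $2,525.22
Trial balance (start $0, +$1,262.61 each month, − disbursements):
  Oct: +$1,262.61 − $3,909.39 → -$2,646.78
  Nov: +$1,262.61 − $3,077.04 → -$4,461.21
  Dec: +$1,262.61 → -$3,198.60
  Jan: +$1,262.61 − $588.63 → -$2,524.62
  Feb: +$1,262.61 → -$1,262.01
  Mar: +$1,262.61 → $0.60
  Apr: +$1,262.61 − $3,909.39 → -$2,646.18
  May: +$1,262.61 → -$1,383.57
  Jun: +$1,262.61 → -$120.96
  Jul: +$1,262.61 − $3,666.87 → -$2,525.22
  Aug: +$1,262.61 → -$1,262.61
  Sep: +$1,262.61 → $0.00
Lowest trial balance = -$4,461.21 (Nov)
Initial deposit = cushion − low point = $2,525.22 − (-$4,461.21) = $6,986.43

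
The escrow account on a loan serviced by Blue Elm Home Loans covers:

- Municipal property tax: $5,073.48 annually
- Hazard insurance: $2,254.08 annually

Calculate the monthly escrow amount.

Municipal property tax: $5,073.48
Hazard insurance: $2,254.08
Yearly total = $7,327.56
Per month = $7,327.56 / 12 = $610.63

$610.63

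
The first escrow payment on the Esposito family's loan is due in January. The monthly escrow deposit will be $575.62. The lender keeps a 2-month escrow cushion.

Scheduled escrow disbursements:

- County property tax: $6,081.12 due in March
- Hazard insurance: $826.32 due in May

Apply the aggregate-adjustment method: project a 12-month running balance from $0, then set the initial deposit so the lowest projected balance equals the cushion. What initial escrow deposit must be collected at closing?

$5,505.50

Cushion = 2 × $575.62 = $1,151.24
Trial balance (start $0, +$575.62 each month, − disbursements):
  Jan: +$575.62 → $575.62
  Feb: +$575.62 → $1,151.24
  Mar: +$575.62 − $6,081.12 → -$4,354.26
  Apr: +$575.62 → -$3,778.64
  May: +$575.62 − $826.32 → -$4,029.34
  Jun: +$575.62 → -$3,453.72
  Jul: +$575.62 → -$2,878.10
  Aug: +$575.62 → -$2,302.48
  Sep: +$575.62 → -$1,726.86
  Oct: +$575.62 → -$1,151.24
  Nov: +$575.62 → -$575.62
  Dec: +$575.62 → $0.00
Lowest trial balance = -$4,354.26 (Mar)
Initial deposit = cushion − low point = $1,151.24 − (-$4,354.26) = $5,505.50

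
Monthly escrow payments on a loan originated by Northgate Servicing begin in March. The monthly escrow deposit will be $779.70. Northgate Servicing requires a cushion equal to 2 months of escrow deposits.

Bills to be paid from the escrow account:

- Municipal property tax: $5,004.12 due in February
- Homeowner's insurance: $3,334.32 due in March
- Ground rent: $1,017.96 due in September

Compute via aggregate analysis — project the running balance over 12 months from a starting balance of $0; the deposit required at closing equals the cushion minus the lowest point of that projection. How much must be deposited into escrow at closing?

Cushion = 2 × $779.70 = $1,559.40
Trial balance (start $0, +$779.70 each month, − disbursements):
  Mar: +$779.70 − $3,334.32 → -$2,554.62
  Apr: +$779.70 → -$1,774.92
  May: +$779.70 → -$995.22
  Jun: +$779.70 → -$215.52
  Jul: +$779.70 → $564.18
  Aug: +$779.70 → $1,343.88
  Sep: +$779.70 − $1,017.96 → $1,105.62
  Oct: +$779.70 → $1,885.32
  Nov: +$779.70 → $2,665.02
  Dec: +$779.70 → $3,444.72
  Jan: +$779.70 → $4,224.42
  Feb: +$779.70 − $5,004.12 → $0.00
Lowest trial balance = -$2,554.62 (Mar)
Initial deposit = cushion − low point = $1,559.40 − (-$2,554.62) = $4,114.02

$4,114.02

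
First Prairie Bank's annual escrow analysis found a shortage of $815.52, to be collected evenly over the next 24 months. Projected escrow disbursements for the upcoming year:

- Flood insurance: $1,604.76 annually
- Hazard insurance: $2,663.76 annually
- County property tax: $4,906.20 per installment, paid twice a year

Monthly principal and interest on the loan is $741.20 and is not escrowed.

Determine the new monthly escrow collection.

$1,207.39

Flood insurance: $1,604.76 per year
Hazard insurance: $2,663.76 per year
County property tax: $4,906.20 × 2 = $9,812.40 per year
Total per year = $1,604.76 + $2,663.76 + $9,812.40 = $14,080.92
Base monthly escrow = $14,080.92 / 12 = $1,173.41
Shortage per month = $815.52 ÷ 24 = $33.98
Adjusted monthly = $1,173.41 + $33.98 = $1,207.39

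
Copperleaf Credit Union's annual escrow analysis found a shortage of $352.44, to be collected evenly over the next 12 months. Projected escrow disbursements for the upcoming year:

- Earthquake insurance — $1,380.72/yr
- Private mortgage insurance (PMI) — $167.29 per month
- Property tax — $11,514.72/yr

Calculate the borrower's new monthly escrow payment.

$1,271.28

Earthquake insurance = $1,380.72 annually
Private mortgage insurance (PMI) = $167.29 × 12 = $2,007.48 annually
Property tax = $11,514.72 annually
Yearly total = $14,902.92
Base monthly escrow = $14,902.92 / 12 = $1,241.91
Shortage per month = $352.44 / 12 = $29.37
New monthly escrow = $1,241.91 + $29.37 = $1,271.28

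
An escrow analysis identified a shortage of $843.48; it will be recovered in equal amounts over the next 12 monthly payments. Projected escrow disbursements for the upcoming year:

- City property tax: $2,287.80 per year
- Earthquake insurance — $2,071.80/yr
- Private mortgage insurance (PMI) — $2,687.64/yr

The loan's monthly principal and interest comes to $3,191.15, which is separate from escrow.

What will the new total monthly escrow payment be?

$657.56

City property tax: $2,287.80/yr
Earthquake insurance: $2,071.80/yr
Private mortgage insurance (PMI): $2,687.64/yr
Total annual escrow = $2,287.80 + $2,071.80 + $2,687.64 = $7,047.24
Base monthly escrow = $7,047.24 / 12 = $587.27
Shortage per month = $843.48 ÷ 12 = $70.29
Adjusted monthly = $587.27 + $70.29 = $657.56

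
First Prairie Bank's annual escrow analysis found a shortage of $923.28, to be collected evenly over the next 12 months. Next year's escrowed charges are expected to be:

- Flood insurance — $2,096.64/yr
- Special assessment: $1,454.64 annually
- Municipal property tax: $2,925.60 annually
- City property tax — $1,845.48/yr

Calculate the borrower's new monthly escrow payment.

$770.47

Flood insurance: $2,096.64 annually
Special assessment: $1,454.64 annually
Municipal property tax: $2,925.60 annually
City property tax: $1,845.48 annually
Annual escrow total = $8,322.36
Monthly escrow = $8,322.36 ÷ 12 = $693.53
Monthly shortage recovery: $923.28 ÷ 12 = $76.94
New monthly escrow = $693.53 + $76.94 = $770.47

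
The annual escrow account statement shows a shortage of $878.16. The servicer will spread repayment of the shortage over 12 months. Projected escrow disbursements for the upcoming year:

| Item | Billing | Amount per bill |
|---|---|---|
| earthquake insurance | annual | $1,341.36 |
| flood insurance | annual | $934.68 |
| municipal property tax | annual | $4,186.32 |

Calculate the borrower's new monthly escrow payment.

Earthquake insurance = $1,341.36/yr
Flood insurance = $934.68/yr
Municipal property tax = $4,186.32/yr
Yearly total = $6,462.36
Monthly = $6,462.36 ÷ 12 = $538.53
Shortage per month = $878.16 / 12 = $73.18
Adjusted monthly = $538.53 + $73.18 = $611.71

$611.71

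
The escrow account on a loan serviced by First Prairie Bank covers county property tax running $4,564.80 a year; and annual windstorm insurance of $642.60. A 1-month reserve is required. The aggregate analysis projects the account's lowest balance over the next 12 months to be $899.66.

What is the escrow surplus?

$465.71

County property tax: $4,564.80 per year
Windstorm insurance: $642.60 per year
Yearly total = $4,564.80 + $642.60 = $5,207.40
Monthly escrow = $5,207.40 / 12 = $433.95
Cushion = 1 × $433.95 = $433.95
Surplus = $899.66 − $433.95 = $465.71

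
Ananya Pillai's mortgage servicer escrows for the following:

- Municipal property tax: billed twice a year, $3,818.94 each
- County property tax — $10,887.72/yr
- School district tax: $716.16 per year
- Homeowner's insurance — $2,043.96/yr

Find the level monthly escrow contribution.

Municipal property tax: $3,818.94 × 2 = $7,637.88
County property tax: $10,887.72
School district tax: $716.16
Homeowner's insurance: $2,043.96
Total annual escrow = $21,285.72
Monthly escrow = $21,285.72 ÷ 12 = $1,773.81

$1,773.81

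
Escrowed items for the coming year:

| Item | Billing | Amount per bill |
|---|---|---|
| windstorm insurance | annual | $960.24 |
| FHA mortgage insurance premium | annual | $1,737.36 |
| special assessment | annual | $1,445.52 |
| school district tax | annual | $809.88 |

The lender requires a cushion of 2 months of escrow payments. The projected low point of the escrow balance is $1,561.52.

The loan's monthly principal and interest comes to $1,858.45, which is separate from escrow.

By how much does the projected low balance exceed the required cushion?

$736.02

Windstorm insurance = $960.24
FHA mortgage insurance premium = $1,737.36
Special assessment = $1,445.52
School district tax = $809.88
Total annual escrow = $4,953.00
Monthly = $4,953.00 / 12 = $412.75
Cushion = 2 × $412.75 = $825.50
Excess over cushion: $1,561.52 − $825.50 = $736.02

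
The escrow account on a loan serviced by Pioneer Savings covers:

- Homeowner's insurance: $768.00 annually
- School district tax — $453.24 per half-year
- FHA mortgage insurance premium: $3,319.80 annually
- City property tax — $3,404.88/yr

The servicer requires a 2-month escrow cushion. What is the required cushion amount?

Homeowner's insurance — $768.00/yr
School district tax — $453.24 × 2 = $906.48/yr
FHA mortgage insurance premium — $3,319.80/yr
City property tax — $3,404.88/yr
Total annual escrow = $768.00 + $906.48 + $3,319.80 + $3,404.88 = $8,399.16
Base monthly escrow = $8,399.16 / 12 = $699.93
Reserve = 2 × $699.93 = $1,399.86

$1,399.86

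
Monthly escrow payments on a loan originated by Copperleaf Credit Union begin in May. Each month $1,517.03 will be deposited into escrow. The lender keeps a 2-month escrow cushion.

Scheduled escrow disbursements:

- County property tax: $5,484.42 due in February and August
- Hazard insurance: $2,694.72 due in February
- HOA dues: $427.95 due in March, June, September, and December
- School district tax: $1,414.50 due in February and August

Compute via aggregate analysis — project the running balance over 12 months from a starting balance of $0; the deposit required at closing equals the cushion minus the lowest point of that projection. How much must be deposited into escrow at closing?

Cushion = 2 × $1,517.03 = $3,034.06
Trial balance (start $0, +$1,517.03 each month, − disbursements):
  May: +$1,517.03 → $1,517.03
  Jun: +$1,517.03 − $427.95 → $2,606.11
  Jul: +$1,517.03 → $4,123.14
  Aug: +$1,517.03 − $6,898.92 → -$1,258.75
  Sep: +$1,517.03 − $427.95 → -$169.67
  Oct: +$1,517.03 → $1,347.36
  Nov: +$1,517.03 → $2,864.39
  Dec: +$1,517.03 − $427.95 → $3,953.47
  Jan: +$1,517.03 → $5,470.50
  Feb: +$1,517.03 − $9,593.64 → -$2,606.11
  Mar: +$1,517.03 − $427.95 → -$1,517.03
  Apr: +$1,517.03 → $0.00
Lowest trial balance = -$2,606.11 (Feb)
Initial deposit = cushion − low point = $3,034.06 − (-$2,606.11) = $5,640.17

$5,640.17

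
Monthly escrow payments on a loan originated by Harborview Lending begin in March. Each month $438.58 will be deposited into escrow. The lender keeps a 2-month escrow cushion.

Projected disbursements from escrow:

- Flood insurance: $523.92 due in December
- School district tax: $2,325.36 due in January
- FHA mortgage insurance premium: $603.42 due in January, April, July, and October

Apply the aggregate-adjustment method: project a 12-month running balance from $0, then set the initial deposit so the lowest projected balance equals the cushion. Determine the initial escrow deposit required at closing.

Cushion = 2 × $438.58 = $877.16
Trial balance (start $0, +$438.58 each month, − disbursements):
  Mar: +$438.58 → $438.58
  Apr: +$438.58 − $603.42 → $273.74
  May: +$438.58 → $712.32
  Jun: +$438.58 → $1,150.90
  Jul: +$438.58 − $603.42 → $986.06
  Aug: +$438.58 → $1,424.64
  Sep: +$438.58 → $1,863.22
  Oct: +$438.58 − $603.42 → $1,698.38
  Nov: +$438.58 → $2,136.96
  Dec: +$438.58 − $523.92 → $2,051.62
  Jan: +$438.58 − $2,928.78 → -$438.58
  Feb: +$438.58 → $0.00
Lowest trial balance = -$438.58 (Jan)
Initial deposit = cushion − low point = $877.16 − (-$438.58) = $1,315.74

$1,315.74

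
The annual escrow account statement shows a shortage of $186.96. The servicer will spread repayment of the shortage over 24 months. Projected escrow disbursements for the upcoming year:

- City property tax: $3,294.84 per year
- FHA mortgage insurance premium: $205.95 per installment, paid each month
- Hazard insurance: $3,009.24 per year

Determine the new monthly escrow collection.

City property tax — $3,294.84 annually
FHA mortgage insurance premium — $205.95 × 12 = $2,471.40 annually
Hazard insurance — $3,009.24 annually
Annual escrow total = $8,775.48
Per month = $8,775.48 ÷ 12 = $731.29
Shortage spread = $186.96 ÷ 24 = $7.79/mo
Adjusted monthly = $731.29 + $7.79 = $739.08

$739.08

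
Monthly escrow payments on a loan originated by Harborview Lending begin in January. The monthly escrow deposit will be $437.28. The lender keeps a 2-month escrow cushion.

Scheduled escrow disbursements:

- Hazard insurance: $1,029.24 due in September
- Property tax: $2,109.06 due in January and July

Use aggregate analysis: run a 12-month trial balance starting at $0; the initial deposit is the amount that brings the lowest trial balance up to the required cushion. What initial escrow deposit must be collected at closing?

$2,546.34

Cushion = 2 × $437.28 = $874.56
Trial balance (start $0, +$437.28 each month, − disbursements):
  Jan: +$437.28 − $2,109.06 → -$1,671.78
  Feb: +$437.28 → -$1,234.50
  Mar: +$437.28 → -$797.22
  Apr: +$437.28 → -$359.94
  May: +$437.28 → $77.34
  Jun: +$437.28 → $514.62
  Jul: +$437.28 − $2,109.06 → -$1,157.16
  Aug: +$437.28 → -$719.88
  Sep: +$437.28 − $1,029.24 → -$1,311.84
  Oct: +$437.28 → -$874.56
  Nov: +$437.28 → -$437.28
  Dec: +$437.28 → $0.00
Lowest trial balance = -$1,671.78 (Jan)
Initial deposit = cushion − low point = $874.56 − (-$1,671.78) = $2,546.34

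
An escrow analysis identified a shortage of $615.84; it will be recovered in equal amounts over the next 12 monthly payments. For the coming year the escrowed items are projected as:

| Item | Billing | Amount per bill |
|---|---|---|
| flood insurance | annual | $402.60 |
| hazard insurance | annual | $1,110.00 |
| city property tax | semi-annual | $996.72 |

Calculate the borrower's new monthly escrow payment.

$343.49

Flood insurance: $402.60
Hazard insurance: $1,110.00
City property tax: $996.72 × 2 = $1,993.44
Total per year = $3,506.04
Monthly = $3,506.04 / 12 = $292.17
Monthly shortage recovery: $615.84 ÷ 12 = $51.32
Adjusted monthly = $292.17 + $51.32 = $343.49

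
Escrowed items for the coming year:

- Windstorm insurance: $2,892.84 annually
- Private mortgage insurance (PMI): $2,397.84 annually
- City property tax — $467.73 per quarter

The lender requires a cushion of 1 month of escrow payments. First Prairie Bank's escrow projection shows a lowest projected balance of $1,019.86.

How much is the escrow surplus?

$423.06

Windstorm insurance: $2,892.84 per year
Private mortgage insurance (PMI): $2,397.84 per year
City property tax: $467.73 × 4 = $1,870.92 per year
Annual escrow total = $2,892.84 + $2,397.84 + $1,870.92 = $7,161.60
Monthly = $7,161.60 ÷ 12 = $596.80
Required reserve = 1 × $596.80 = $596.80
Surplus = $1,019.86 − $596.80 = $423.06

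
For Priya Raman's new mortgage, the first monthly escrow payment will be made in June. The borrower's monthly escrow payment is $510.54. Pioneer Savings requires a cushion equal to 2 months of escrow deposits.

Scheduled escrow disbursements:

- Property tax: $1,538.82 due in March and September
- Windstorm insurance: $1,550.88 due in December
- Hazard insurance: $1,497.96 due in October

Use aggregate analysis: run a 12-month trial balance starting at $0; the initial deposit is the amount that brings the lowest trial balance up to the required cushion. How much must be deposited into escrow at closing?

Cushion = 2 × $510.54 = $1,021.08
Trial balance (start $0, +$510.54 each month, − disbursements):
  Jun: +$510.54 → $510.54
  Jul: +$510.54 → $1,021.08
  Aug: +$510.54 → $1,531.62
  Sep: +$510.54 − $1,538.82 → $503.34
  Oct: +$510.54 − $1,497.96 → -$484.08
  Nov: +$510.54 → $26.46
  Dec: +$510.54 − $1,550.88 → -$1,013.88
  Jan: +$510.54 → -$503.34
  Feb: +$510.54 → $7.20
  Mar: +$510.54 − $1,538.82 → -$1,021.08
  Apr: +$510.54 → -$510.54
  May: +$510.54 → $0.00
Lowest trial balance = -$1,021.08 (Mar)
Initial deposit = cushion − low point = $1,021.08 − (-$1,021.08) = $2,042.16

$2,042.16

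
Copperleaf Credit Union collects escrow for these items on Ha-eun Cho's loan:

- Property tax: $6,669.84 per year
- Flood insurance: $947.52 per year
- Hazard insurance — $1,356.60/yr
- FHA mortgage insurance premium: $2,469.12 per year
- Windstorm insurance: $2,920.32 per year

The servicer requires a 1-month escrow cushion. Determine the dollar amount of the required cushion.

$1,196.95

Property tax — $6,669.84/yr
Flood insurance — $947.52/yr
Hazard insurance — $1,356.60/yr
FHA mortgage insurance premium — $2,469.12/yr
Windstorm insurance — $2,920.32/yr
Combined annual = $14,363.40
Monthly = $14,363.40 / 12 = $1,196.95
Cushion = 1 × $1,196.95 = $1,196.95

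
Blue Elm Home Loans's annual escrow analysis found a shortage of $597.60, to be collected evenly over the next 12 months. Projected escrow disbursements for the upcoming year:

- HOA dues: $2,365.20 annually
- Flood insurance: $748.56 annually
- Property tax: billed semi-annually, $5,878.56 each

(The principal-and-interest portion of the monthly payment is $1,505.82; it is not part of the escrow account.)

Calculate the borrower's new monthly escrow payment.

HOA dues: $2,365.20
Flood insurance: $748.56
Property tax: $5,878.56 × 2 = $11,757.12
Yearly total = $2,365.20 + $748.56 + $11,757.12 = $14,870.88
Monthly = $14,870.88 ÷ 12 = $1,239.24
Shortage per month = $597.60 / 12 = $49.80
New monthly escrow = $1,239.24 + $49.80 = $1,289.04

$1,289.04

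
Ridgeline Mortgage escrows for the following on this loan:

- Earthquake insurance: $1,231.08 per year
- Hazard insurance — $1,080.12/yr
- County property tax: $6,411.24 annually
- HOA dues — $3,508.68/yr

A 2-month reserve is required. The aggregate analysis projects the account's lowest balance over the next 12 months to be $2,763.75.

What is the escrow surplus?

Earthquake insurance = $1,231.08 per year
Hazard insurance = $1,080.12 per year
County property tax = $6,411.24 per year
HOA dues = $3,508.68 per year
Total per year = $12,231.12
Base monthly escrow = $12,231.12 ÷ 12 = $1,019.26
Required reserve = 2 × $1,019.26 = $2,038.52
Surplus = $2,763.75 − $2,038.52 = $725.23

$725.23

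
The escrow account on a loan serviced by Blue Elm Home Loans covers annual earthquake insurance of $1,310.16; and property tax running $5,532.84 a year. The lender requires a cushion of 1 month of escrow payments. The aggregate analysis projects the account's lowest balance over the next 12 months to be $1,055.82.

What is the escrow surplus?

Earthquake insurance — $1,310.16
Property tax — $5,532.84
Total annual escrow = $1,310.16 + $5,532.84 = $6,843.00
Monthly escrow = $6,843.00 ÷ 12 = $570.25
Required cushion = 1 × $570.25 = $570.25
Excess over cushion: $1,055.82 − $570.25 = $485.57

$485.57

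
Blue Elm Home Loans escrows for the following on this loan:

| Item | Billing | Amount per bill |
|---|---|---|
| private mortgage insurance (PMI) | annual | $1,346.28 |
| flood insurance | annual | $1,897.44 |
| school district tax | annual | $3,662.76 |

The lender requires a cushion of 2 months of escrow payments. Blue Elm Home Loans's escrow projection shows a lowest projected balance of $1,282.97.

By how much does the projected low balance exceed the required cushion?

Private mortgage insurance (PMI): $1,346.28 annually
Flood insurance: $1,897.44 annually
School district tax: $3,662.76 annually
Combined annual = $6,906.48
Monthly escrow = $6,906.48 ÷ 12 = $575.54
Required cushion = 2 × $575.54 = $1,151.08
Excess over cushion: $1,282.97 − $1,151.08 = $131.89

$131.89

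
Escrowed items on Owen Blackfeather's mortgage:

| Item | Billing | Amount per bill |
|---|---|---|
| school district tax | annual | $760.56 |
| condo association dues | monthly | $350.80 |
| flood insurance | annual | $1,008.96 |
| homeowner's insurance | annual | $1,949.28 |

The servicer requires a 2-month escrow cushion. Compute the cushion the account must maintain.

School district tax — $760.56/yr
Condo association dues — $350.80 × 12 = $4,209.60/yr
Flood insurance — $1,008.96/yr
Homeowner's insurance — $1,949.28/yr
Total per year = $760.56 + $4,209.60 + $1,008.96 + $1,949.28 = $7,928.40
Monthly escrow = $7,928.40 / 12 = $660.70
Cushion = 2 × $660.70 = $1,321.40

$1,321.40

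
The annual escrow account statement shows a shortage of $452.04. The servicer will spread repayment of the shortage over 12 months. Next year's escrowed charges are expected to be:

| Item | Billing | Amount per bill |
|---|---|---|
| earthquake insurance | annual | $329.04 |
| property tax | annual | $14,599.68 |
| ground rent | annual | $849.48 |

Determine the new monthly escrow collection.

$1,352.52

Earthquake insurance: $329.04 per year
Property tax: $14,599.68 per year
Ground rent: $849.48 per year
Combined annual = $329.04 + $14,599.68 + $849.48 = $15,778.20
Monthly escrow = $15,778.20 ÷ 12 = $1,314.85
Shortage per month = $452.04 ÷ 12 = $37.67
Adjusted monthly = $1,314.85 + $37.67 = $1,352.52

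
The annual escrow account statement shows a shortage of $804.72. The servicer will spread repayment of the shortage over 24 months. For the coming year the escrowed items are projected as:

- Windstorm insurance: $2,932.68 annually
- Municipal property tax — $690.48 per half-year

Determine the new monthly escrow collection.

Windstorm insurance: $2,932.68 per year
Municipal property tax: $690.48 × 2 = $1,380.96 per year
Total annual escrow = $2,932.68 + $1,380.96 = $4,313.64
Monthly = $4,313.64 ÷ 12 = $359.47
Monthly shortage recovery: $804.72 ÷ 24 = $33.53
New monthly escrow = $359.47 + $33.53 = $393.00

$393.00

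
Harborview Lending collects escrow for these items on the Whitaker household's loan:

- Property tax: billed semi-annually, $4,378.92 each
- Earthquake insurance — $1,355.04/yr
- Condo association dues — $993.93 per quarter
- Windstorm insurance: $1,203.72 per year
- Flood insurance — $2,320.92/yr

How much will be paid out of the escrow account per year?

$17,613.24

Property tax — $4,378.92 × 2 = $8,757.84 per year
Earthquake insurance — $1,355.04 per year
Condo association dues — $993.93 × 4 = $3,975.72 per year
Windstorm insurance — $1,203.72 per year
Flood insurance — $2,320.92 per year
Total annual escrow = $8,757.84 + $1,355.04 + $3,975.72 + $1,203.72 + $2,320.92 = $17,613.24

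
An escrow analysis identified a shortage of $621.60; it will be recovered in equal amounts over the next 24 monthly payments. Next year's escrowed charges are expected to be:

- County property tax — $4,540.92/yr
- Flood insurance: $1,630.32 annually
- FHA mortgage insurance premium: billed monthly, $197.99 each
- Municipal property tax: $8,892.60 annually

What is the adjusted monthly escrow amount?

$1,479.21

County property tax — $4,540.92 per year
Flood insurance — $1,630.32 per year
FHA mortgage insurance premium — $197.99 × 12 = $2,375.88 per year
Municipal property tax — $8,892.60 per year
Yearly total = $17,439.72
Per month = $17,439.72 ÷ 12 = $1,453.31
Monthly shortage recovery: $621.60 / 24 = $25.90
Adjusted monthly = $1,453.31 + $25.90 = $1,479.21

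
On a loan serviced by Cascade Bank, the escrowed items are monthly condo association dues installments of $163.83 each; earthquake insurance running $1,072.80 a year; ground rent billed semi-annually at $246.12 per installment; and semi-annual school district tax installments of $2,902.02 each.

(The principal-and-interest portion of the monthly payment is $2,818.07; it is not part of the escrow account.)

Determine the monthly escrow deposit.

Condo association dues — $163.83 × 12 = $1,965.96
Earthquake insurance — $1,072.80
Ground rent — $246.12 × 2 = $492.24
School district tax — $2,902.02 × 2 = $5,804.04
Yearly total = $1,965.96 + $1,072.80 + $492.24 + $5,804.04 = $9,335.04
Base monthly escrow = $9,335.04 ÷ 12 = $777.92

$777.92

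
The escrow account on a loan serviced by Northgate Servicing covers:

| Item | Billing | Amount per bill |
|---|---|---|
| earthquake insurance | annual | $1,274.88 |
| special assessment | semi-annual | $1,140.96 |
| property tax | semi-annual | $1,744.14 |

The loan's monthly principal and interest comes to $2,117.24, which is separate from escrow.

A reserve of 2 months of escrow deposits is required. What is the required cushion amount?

Earthquake insurance — $1,274.88 annually
Special assessment — $1,140.96 × 2 = $2,281.92 annually
Property tax — $1,744.14 × 2 = $3,488.28 annually
Combined annual = $1,274.88 + $2,281.92 + $3,488.28 = $7,045.08
Per month = $7,045.08 ÷ 12 = $587.09
Reserve = 2 × $587.09 = $1,174.18

$1,174.18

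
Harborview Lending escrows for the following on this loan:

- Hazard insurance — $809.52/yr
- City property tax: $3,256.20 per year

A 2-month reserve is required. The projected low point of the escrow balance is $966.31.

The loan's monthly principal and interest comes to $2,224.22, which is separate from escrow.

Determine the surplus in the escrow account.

$288.69

Hazard insurance: $809.52 per year
City property tax: $3,256.20 per year
Yearly total = $4,065.72
Monthly = $4,065.72 / 12 = $338.81
Required cushion = 2 × $338.81 = $677.62
Excess over cushion: $966.31 − $677.62 = $288.69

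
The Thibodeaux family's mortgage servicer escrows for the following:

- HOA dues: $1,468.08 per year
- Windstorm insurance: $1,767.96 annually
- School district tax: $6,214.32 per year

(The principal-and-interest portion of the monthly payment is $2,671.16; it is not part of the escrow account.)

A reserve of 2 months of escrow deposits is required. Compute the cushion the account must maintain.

$1,575.06

HOA dues = $1,468.08 per year
Windstorm insurance = $1,767.96 per year
School district tax = $6,214.32 per year
Total annual escrow = $1,468.08 + $1,767.96 + $6,214.32 = $9,450.36
Monthly escrow = $9,450.36 ÷ 12 = $787.53
Cushion = 2 × $787.53 = $1,575.06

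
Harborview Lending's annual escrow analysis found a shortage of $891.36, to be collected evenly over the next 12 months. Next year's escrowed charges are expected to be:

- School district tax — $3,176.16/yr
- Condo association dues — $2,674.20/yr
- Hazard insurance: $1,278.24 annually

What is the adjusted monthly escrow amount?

School district tax — $3,176.16 per year
Condo association dues — $2,674.20 per year
Hazard insurance — $1,278.24 per year
Total annual escrow = $3,176.16 + $2,674.20 + $1,278.24 = $7,128.60
Per month = $7,128.60 ÷ 12 = $594.05
Shortage spread = $891.36 / 12 = $74.28/mo
Adjusted monthly = $594.05 + $74.28 = $668.33

$668.33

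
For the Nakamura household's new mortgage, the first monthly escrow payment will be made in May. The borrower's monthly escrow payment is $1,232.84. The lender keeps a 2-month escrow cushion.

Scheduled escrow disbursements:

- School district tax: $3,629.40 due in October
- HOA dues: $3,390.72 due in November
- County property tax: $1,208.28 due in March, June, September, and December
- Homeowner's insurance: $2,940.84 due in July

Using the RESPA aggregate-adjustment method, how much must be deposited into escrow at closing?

Cushion = 2 × $1,232.84 = $2,465.68
Trial balance (start $0, +$1,232.84 each month, − disbursements):
  May: +$1,232.84 → $1,232.84
  Jun: +$1,232.84 − $1,208.28 → $1,257.40
  Jul: +$1,232.84 − $2,940.84 → -$450.60
  Aug: +$1,232.84 → $782.24
  Sep: +$1,232.84 − $1,208.28 → $806.80
  Oct: +$1,232.84 − $3,629.40 → -$1,589.76
  Nov: +$1,232.84 − $3,390.72 → -$3,747.64
  Dec: +$1,232.84 − $1,208.28 → -$3,723.08
  Jan: +$1,232.84 → -$2,490.24
  Feb: +$1,232.84 → -$1,257.40
  Mar: +$1,232.84 − $1,208.28 → -$1,232.84
  Apr: +$1,232.84 → $0.00
Lowest trial balance = -$3,747.64 (Nov)
Initial deposit = cushion − low point = $2,465.68 − (-$3,747.64) = $6,213.32

$6,213.32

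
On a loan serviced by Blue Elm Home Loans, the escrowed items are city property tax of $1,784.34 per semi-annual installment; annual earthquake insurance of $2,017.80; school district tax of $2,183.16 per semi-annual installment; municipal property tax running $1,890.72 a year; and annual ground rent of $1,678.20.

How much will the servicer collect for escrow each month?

$1,126.81

City property tax: $1,784.34 × 2 = $3,568.68 per year
Earthquake insurance: $2,017.80 per year
School district tax: $2,183.16 × 2 = $4,366.32 per year
Municipal property tax: $1,890.72 per year
Ground rent: $1,678.20 per year
Yearly total = $13,521.72
Monthly = $13,521.72 ÷ 12 = $1,126.81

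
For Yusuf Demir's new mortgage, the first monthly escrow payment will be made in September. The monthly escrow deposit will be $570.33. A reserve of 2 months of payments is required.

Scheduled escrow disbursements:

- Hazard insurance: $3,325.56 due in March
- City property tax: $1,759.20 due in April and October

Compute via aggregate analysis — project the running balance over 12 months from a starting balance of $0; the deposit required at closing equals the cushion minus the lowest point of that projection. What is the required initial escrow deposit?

Cushion = 2 × $570.33 = $1,140.66
Trial balance (start $0, +$570.33 each month, − disbursements):
  Sep: +$570.33 → $570.33
  Oct: +$570.33 − $1,759.20 → -$618.54
  Nov: +$570.33 → -$48.21
  Dec: +$570.33 → $522.12
  Jan: +$570.33 → $1,092.45
  Feb: +$570.33 → $1,662.78
  Mar: +$570.33 − $3,325.56 → -$1,092.45
  Apr: +$570.33 − $1,759.20 → -$2,281.32
  May: +$570.33 → -$1,710.99
  Jun: +$570.33 → -$1,140.66
  Jul: +$570.33 → -$570.33
  Aug: +$570.33 → $0.00
Lowest trial balance = -$2,281.32 (Apr)
Initial deposit = cushion − low point = $1,140.66 − (-$2,281.32) = $3,421.98

$3,421.98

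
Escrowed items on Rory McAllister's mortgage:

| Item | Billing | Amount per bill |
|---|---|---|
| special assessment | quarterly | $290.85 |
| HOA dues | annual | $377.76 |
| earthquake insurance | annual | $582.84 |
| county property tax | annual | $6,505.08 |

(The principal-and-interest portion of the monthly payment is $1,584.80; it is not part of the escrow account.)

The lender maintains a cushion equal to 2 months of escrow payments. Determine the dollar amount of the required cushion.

$1,438.18

Special assessment = $290.85 × 4 = $1,163.40 per year
HOA dues = $377.76 per year
Earthquake insurance = $582.84 per year
County property tax = $6,505.08 per year
Annual escrow total = $1,163.40 + $377.76 + $582.84 + $6,505.08 = $8,629.08
Monthly escrow = $8,629.08 / 12 = $719.09
Reserve = 2 × $719.09 = $1,438.18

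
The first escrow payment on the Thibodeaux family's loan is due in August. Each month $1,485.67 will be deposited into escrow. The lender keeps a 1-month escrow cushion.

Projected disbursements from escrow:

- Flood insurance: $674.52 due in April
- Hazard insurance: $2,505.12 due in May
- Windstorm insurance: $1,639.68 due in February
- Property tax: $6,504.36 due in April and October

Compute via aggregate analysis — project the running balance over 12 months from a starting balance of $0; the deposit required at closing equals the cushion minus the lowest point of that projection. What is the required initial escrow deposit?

Cushion = 1 × $1,485.67 = $1,485.67
Trial balance (start $0, +$1,485.67 each month, − disbursements):
  Aug: +$1,485.67 → $1,485.67
  Sep: +$1,485.67 → $2,971.34
  Oct: +$1,485.67 − $6,504.36 → -$2,047.35
  Nov: +$1,485.67 → -$561.68
  Dec: +$1,485.67 → $923.99
  Jan: +$1,485.67 → $2,409.66
  Feb: +$1,485.67 − $1,639.68 → $2,255.65
  Mar: +$1,485.67 → $3,741.32
  Apr: +$1,485.67 − $7,178.88 → -$1,951.89
  May: +$1,485.67 − $2,505.12 → -$2,971.34
  Jun: +$1,485.67 → -$1,485.67
  Jul: +$1,485.67 → $0.00
Lowest trial balance = -$2,971.34 (May)
Initial deposit = cushion − low point = $1,485.67 − (-$2,971.34) = $4,457.01

$4,457.01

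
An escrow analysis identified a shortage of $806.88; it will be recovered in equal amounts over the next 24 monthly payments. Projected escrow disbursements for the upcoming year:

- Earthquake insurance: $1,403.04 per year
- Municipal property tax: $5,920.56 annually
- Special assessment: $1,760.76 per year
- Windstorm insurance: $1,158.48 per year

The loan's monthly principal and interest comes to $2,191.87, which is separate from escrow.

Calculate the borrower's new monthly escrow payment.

Earthquake insurance — $1,403.04 annually
Municipal property tax — $5,920.56 annually
Special assessment — $1,760.76 annually
Windstorm insurance — $1,158.48 annually
Combined annual = $1,403.04 + $5,920.56 + $1,760.76 + $1,158.48 = $10,242.84
Base monthly escrow = $10,242.84 / 12 = $853.57
Monthly shortage recovery: $806.88 / 24 = $33.62
Adjusted monthly = $853.57 + $33.62 = $887.19

$887.19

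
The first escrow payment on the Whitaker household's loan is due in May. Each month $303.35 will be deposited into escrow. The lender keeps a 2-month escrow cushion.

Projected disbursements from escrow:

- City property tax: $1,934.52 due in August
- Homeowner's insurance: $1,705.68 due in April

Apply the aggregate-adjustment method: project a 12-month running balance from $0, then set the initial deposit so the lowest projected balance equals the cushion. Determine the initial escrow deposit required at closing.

$1,327.82

Cushion = 2 × $303.35 = $606.70
Trial balance (start $0, +$303.35 each month, − disbursements):
  May: +$303.35 → $303.35
  Jun: +$303.35 → $606.70
  Jul: +$303.35 → $910.05
  Aug: +$303.35 − $1,934.52 → -$721.12
  Sep: +$303.35 → -$417.77
  Oct: +$303.35 → -$114.42
  Nov: +$303.35 → $188.93
  Dec: +$303.35 → $492.28
  Jan: +$303.35 → $795.63
  Feb: +$303.35 → $1,098.98
  Mar: +$303.35 → $1,402.33
  Apr: +$303.35 − $1,705.68 → $0.00
Lowest trial balance = -$721.12 (Aug)
Initial deposit = cushion − low point = $606.70 − (-$721.12) = $1,327.82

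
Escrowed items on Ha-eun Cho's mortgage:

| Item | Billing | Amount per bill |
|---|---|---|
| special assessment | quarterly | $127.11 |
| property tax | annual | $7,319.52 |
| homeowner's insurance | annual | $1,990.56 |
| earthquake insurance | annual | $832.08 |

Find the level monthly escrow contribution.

Special assessment = $127.11 × 4 = $508.44
Property tax = $7,319.52
Homeowner's insurance = $1,990.56
Earthquake insurance = $832.08
Total annual escrow = $10,650.60
Per month = $10,650.60 ÷ 12 = $887.55

$887.55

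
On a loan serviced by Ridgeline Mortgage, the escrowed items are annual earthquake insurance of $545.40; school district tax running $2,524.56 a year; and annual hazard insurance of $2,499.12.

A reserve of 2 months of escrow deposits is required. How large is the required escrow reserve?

Earthquake insurance = $545.40/yr
School district tax = $2,524.56/yr
Hazard insurance = $2,499.12/yr
Total annual escrow = $545.40 + $2,524.56 + $2,499.12 = $5,569.08
Monthly = $5,569.08 / 12 = $464.09
Required cushion = 2 × $464.09 = $928.18

$928.18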